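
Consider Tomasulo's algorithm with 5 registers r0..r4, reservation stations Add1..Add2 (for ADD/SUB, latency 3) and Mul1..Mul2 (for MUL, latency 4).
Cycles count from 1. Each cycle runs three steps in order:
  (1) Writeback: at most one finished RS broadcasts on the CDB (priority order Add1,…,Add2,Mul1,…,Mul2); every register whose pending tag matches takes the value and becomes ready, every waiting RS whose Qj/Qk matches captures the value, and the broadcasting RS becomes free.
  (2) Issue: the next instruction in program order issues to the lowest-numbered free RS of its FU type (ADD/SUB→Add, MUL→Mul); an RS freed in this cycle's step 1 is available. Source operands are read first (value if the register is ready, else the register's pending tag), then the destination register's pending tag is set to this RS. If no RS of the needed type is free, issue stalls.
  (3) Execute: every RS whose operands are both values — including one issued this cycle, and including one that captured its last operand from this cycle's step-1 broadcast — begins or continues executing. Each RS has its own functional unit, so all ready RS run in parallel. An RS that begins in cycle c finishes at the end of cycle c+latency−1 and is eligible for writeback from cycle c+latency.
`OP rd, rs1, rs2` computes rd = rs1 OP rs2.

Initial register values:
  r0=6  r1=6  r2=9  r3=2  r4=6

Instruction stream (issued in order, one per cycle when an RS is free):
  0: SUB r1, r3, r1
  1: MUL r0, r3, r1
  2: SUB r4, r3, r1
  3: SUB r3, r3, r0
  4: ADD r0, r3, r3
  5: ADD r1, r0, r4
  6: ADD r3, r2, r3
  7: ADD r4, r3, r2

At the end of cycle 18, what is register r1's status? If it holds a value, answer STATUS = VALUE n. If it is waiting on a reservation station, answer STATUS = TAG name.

STATUS = VALUE 26

c1: issue SUB r1<-Add1 | r0:6,r1:Add1,r2:9,r3:2,r4:6
c2: issue MUL r0<-Mul1 | r0:Mul1,r1:Add1,r2:9,r3:2,r4:6
c3: issue SUB r4<-Add2 | r0:Mul1,r1:Add1,r2:9,r3:2,r4:Add2
c4: CDB Add1=-4; issue SUB r3<-Add1 | r0:Mul1,r1:-4,r2:9,r3:Add1,r4:Add2
c5: stall | r0:Mul1,r1:-4,r2:9,r3:Add1,r4:Add2
c6: stall | r0:Mul1,r1:-4,r2:9,r3:Add1,r4:Add2
c7: CDB Add2=6; issue ADD r0<-Add2 | r0:Add2,r1:-4,r2:9,r3:Add1,r4:6
c8: CDB Mul1=-8; stall | r0:Add2,r1:-4,r2:9,r3:Add1,r4:6
c9: stall | r0:Add2,r1:-4,r2:9,r3:Add1,r4:6
c10: stall | r0:Add2,r1:-4,r2:9,r3:Add1,r4:6
c11: CDB Add1=10; issue ADD r1<-Add1 | r0:Add2,r1:Add1,r2:9,r3:10,r4:6
c12: stall | r0:Add2,r1:Add1,r2:9,r3:10,r4:6
c13: stall | r0:Add2,r1:Add1,r2:9,r3:10,r4:6
c14: CDB Add2=20; issue ADD r3<-Add2 | r0:20,r1:Add1,r2:9,r3:Add2,r4:6
c15: stall | r0:20,r1:Add1,r2:9,r3:Add2,r4:6
c16: stall | r0:20,r1:Add1,r2:9,r3:Add2,r4:6
c17: CDB Add1=26; issue ADD r4<-Add1 | r0:20,r1:26,r2:9,r3:Add2,r4:Add1
c18: CDB Add2=19 | r0:20,r1:26,r2:9,r3:19,r4:Add1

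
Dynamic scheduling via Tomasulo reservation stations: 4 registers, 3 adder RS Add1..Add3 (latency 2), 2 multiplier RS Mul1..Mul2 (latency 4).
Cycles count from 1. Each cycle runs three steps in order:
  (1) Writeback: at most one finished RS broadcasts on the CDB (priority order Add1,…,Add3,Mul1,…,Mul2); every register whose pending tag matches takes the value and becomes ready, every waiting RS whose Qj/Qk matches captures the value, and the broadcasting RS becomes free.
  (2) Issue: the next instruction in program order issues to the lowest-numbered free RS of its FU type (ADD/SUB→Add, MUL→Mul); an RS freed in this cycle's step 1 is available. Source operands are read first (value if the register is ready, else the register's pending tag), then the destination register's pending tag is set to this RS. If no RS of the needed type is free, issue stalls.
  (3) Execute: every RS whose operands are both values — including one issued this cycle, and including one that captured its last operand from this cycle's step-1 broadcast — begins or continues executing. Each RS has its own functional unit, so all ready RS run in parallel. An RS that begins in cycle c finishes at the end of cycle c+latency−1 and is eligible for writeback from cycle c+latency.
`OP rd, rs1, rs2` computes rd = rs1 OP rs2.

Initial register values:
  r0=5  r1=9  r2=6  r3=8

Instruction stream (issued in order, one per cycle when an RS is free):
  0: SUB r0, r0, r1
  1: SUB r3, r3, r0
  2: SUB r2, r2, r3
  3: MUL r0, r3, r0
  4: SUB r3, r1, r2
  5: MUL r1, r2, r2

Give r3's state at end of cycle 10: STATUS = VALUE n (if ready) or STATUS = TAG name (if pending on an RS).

cycle 1: issue SUB r0<-Add1 // r0:Add1,r1:9,r2:6,r3:8
cycle 2: issue SUB r3<-Add2 // r0:Add1,r1:9,r2:6,r3:Add2
cycle 3: CDB Add1=-4; issue SUB r2<-Add1 // r0:-4,r1:9,r2:Add1,r3:Add2
cycle 4: issue MUL r0<-Mul1 // r0:Mul1,r1:9,r2:Add1,r3:Add2
cycle 5: CDB Add2=12; issue SUB r3<-Add2 // r0:Mul1,r1:9,r2:Add1,r3:Add2
cycle 6: issue MUL r1<-Mul2 // r0:Mul1,r1:Mul2,r2:Add1,r3:Add2
cycle 7: CDB Add1=-6 // r0:Mul1,r1:Mul2,r2:-6,r3:Add2
cycle 8: - // r0:Mul1,r1:Mul2,r2:-6,r3:Add2
cycle 9: CDB Add2=15 // r0:Mul1,r1:Mul2,r2:-6,r3:15
cycle 10: CDB Mul1=-48 // r0:-48,r1:Mul2,r2:-6,r3:15

STATUS = VALUE 15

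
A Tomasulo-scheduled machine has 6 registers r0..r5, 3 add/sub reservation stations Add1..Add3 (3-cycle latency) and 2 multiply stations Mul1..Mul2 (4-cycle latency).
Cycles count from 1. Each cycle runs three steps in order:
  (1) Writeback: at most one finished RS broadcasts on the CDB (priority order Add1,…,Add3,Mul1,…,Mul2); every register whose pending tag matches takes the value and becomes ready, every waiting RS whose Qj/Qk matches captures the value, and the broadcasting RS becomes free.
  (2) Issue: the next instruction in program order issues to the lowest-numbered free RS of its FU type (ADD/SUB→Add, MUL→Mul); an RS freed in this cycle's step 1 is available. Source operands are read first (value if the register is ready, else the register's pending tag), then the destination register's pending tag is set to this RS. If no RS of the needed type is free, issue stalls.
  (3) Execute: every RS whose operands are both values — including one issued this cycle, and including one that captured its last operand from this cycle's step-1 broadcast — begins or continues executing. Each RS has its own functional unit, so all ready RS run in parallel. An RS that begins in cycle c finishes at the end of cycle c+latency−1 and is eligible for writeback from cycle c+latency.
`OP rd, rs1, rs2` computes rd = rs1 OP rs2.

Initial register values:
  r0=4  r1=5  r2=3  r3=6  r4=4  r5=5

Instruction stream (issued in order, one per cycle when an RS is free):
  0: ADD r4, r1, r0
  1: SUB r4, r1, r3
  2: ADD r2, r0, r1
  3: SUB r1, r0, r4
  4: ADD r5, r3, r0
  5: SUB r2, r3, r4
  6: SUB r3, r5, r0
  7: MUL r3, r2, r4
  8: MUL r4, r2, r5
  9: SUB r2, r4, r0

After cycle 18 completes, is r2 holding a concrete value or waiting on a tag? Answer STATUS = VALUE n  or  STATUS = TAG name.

  c1: issue ADD r4<-Add1  regs: r0:4,r1:5,r2:3,r3:6,r4:Add1,r5:5
  c2: issue SUB r4<-Add2  regs: r0:4,r1:5,r2:3,r3:6,r4:Add2,r5:5
  c3: issue ADD r2<-Add3  regs: r0:4,r1:5,r2:Add3,r3:6,r4:Add2,r5:5
  c4: CDB Add1=9; issue SUB r1<-Add1  regs: r0:4,r1:Add1,r2:Add3,r3:6,r4:Add2,r5:5
  c5: CDB Add2=-1; issue ADD r5<-Add2  regs: r0:4,r1:Add1,r2:Add3,r3:6,r4:-1,r5:Add2
  c6: CDB Add3=9; issue SUB r2<-Add3  regs: r0:4,r1:Add1,r2:Add3,r3:6,r4:-1,r5:Add2
  c7: stall  regs: r0:4,r1:Add1,r2:Add3,r3:6,r4:-1,r5:Add2
  c8: CDB Add1=5; issue SUB r3<-Add1  regs: r0:4,r1:5,r2:Add3,r3:Add1,r4:-1,r5:Add2
  c9: CDB Add2=10; issue MUL r3<-Mul1  regs: r0:4,r1:5,r2:Add3,r3:Mul1,r4:-1,r5:10
  c10: CDB Add3=7; issue MUL r4<-Mul2  regs: r0:4,r1:5,r2:7,r3:Mul1,r4:Mul2,r5:10
  c11: issue SUB r2<-Add2  regs: r0:4,r1:5,r2:Add2,r3:Mul1,r4:Mul2,r5:10
  c12: CDB Add1=6  regs: r0:4,r1:5,r2:Add2,r3:Mul1,r4:Mul2,r5:10
  c13: -  regs: r0:4,r1:5,r2:Add2,r3:Mul1,r4:Mul2,r5:10
  c14: CDB Mul1=-7  regs: r0:4,r1:5,r2:Add2,r3:-7,r4:Mul2,r5:10
  c15: CDB Mul2=70  regs: r0:4,r1:5,r2:Add2,r3:-7,r4:70,r5:10
  c16: -  regs: r0:4,r1:5,r2:Add2,r3:-7,r4:70,r5:10
  c17: -  regs: r0:4,r1:5,r2:Add2,r3:-7,r4:70,r5:10
  c18: CDB Add2=66  regs: r0:4,r1:5,r2:66,r3:-7,r4:70,r5:10

STATUS = VALUE 66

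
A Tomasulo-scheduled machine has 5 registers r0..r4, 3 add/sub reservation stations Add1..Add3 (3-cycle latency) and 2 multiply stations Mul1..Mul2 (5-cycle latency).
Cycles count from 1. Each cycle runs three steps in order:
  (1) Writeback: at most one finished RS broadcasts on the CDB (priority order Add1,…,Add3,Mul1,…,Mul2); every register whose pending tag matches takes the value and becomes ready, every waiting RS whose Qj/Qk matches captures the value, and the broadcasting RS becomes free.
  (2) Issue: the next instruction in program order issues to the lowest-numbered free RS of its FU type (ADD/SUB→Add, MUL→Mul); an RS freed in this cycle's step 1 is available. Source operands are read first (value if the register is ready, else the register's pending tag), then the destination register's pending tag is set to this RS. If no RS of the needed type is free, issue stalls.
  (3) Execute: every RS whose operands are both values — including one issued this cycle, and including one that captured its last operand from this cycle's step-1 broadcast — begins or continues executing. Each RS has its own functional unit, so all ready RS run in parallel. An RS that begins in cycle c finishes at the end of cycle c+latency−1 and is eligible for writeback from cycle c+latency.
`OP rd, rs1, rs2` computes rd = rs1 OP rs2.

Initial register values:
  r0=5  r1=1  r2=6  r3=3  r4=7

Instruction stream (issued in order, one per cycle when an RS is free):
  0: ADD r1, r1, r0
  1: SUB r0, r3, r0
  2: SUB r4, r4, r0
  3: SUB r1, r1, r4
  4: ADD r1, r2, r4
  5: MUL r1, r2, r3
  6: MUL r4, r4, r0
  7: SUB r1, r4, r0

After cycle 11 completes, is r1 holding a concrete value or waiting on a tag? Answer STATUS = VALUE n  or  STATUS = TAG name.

STATUS = TAG Add3

  c1: issue ADD r1<-Add1  regs: r0:5,r1:Add1,r2:6,r3:3,r4:7
  c2: issue SUB r0<-Add2  regs: r0:Add2,r1:Add1,r2:6,r3:3,r4:7
  c3: issue SUB r4<-Add3  regs: r0:Add2,r1:Add1,r2:6,r3:3,r4:Add3
  c4: CDB Add1=6; issue SUB r1<-Add1  regs: r0:Add2,r1:Add1,r2:6,r3:3,r4:Add3
  c5: CDB Add2=-2; issue ADD r1<-Add2  regs: r0:-2,r1:Add2,r2:6,r3:3,r4:Add3
  c6: issue MUL r1<-Mul1  regs: r0:-2,r1:Mul1,r2:6,r3:3,r4:Add3
  c7: issue MUL r4<-Mul2  regs: r0:-2,r1:Mul1,r2:6,r3:3,r4:Mul2
  c8: CDB Add3=9; issue SUB r1<-Add3  regs: r0:-2,r1:Add3,r2:6,r3:3,r4:Mul2
  c9: -  regs: r0:-2,r1:Add3,r2:6,r3:3,r4:Mul2
  c10: -  regs: r0:-2,r1:Add3,r2:6,r3:3,r4:Mul2
  c11: CDB Add1=-3  regs: r0:-2,r1:Add3,r2:6,r3:3,r4:Mul2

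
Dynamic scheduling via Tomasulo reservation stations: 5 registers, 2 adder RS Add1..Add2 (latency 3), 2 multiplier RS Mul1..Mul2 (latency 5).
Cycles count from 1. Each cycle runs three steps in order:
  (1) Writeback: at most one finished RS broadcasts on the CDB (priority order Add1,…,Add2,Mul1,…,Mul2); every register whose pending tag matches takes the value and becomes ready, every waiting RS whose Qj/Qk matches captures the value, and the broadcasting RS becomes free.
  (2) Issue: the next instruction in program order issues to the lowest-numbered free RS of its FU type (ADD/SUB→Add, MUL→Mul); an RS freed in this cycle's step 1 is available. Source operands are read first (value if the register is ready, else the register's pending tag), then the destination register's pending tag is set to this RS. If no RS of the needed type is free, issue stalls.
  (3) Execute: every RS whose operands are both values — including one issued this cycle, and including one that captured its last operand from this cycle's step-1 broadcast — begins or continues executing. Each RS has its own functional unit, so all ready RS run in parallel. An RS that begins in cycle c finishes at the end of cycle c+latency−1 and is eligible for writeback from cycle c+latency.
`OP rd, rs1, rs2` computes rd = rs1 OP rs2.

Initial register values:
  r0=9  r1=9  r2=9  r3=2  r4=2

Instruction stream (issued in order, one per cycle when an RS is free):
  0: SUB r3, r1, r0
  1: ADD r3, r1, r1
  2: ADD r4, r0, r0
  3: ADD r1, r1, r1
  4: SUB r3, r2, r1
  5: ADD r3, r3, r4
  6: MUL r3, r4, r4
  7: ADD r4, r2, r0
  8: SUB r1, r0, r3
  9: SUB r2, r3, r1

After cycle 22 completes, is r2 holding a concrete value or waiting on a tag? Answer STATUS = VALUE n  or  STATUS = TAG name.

STATUS = VALUE 639

cycle 1: issue SUB r3<-Add1 // r0:9,r1:9,r2:9,r3:Add1,r4:2
cycle 2: issue ADD r3<-Add2 // r0:9,r1:9,r2:9,r3:Add2,r4:2
cycle 3: stall // r0:9,r1:9,r2:9,r3:Add2,r4:2
cycle 4: CDB Add1=0; issue ADD r4<-Add1 // r0:9,r1:9,r2:9,r3:Add2,r4:Add1
cycle 5: CDB Add2=18; issue ADD r1<-Add2 // r0:9,r1:Add2,r2:9,r3:18,r4:Add1
cycle 6: stall // r0:9,r1:Add2,r2:9,r3:18,r4:Add1
cycle 7: CDB Add1=18; issue SUB r3<-Add1 // r0:9,r1:Add2,r2:9,r3:Add1,r4:18
cycle 8: CDB Add2=18; issue ADD r3<-Add2 // r0:9,r1:18,r2:9,r3:Add2,r4:18
cycle 9: issue MUL r3<-Mul1 // r0:9,r1:18,r2:9,r3:Mul1,r4:18
cycle 10: stall // r0:9,r1:18,r2:9,r3:Mul1,r4:18
cycle 11: CDB Add1=-9; issue ADD r4<-Add1 // r0:9,r1:18,r2:9,r3:Mul1,r4:Add1
cycle 12: stall // r0:9,r1:18,r2:9,r3:Mul1,r4:Add1
cycle 13: stall // r0:9,r1:18,r2:9,r3:Mul1,r4:Add1
cycle 14: CDB Add1=18; issue SUB r1<-Add1 // r0:9,r1:Add1,r2:9,r3:Mul1,r4:18
cycle 15: CDB Add2=9; issue SUB r2<-Add2 // r0:9,r1:Add1,r2:Add2,r3:Mul1,r4:18
cycle 16: CDB Mul1=324 // r0:9,r1:Add1,r2:Add2,r3:324,r4:18
cycle 17: - // r0:9,r1:Add1,r2:Add2,r3:324,r4:18
cycle 18: - // r0:9,r1:Add1,r2:Add2,r3:324,r4:18
cycle 19: CDB Add1=-315 // r0:9,r1:-315,r2:Add2,r3:324,r4:18
cycle 20: - // r0:9,r1:-315,r2:Add2,r3:324,r4:18
cycle 21: - // r0:9,r1:-315,r2:Add2,r3:324,r4:18
cycle 22: CDB Add2=639 // r0:9,r1:-315,r2:639,r3:324,r4:18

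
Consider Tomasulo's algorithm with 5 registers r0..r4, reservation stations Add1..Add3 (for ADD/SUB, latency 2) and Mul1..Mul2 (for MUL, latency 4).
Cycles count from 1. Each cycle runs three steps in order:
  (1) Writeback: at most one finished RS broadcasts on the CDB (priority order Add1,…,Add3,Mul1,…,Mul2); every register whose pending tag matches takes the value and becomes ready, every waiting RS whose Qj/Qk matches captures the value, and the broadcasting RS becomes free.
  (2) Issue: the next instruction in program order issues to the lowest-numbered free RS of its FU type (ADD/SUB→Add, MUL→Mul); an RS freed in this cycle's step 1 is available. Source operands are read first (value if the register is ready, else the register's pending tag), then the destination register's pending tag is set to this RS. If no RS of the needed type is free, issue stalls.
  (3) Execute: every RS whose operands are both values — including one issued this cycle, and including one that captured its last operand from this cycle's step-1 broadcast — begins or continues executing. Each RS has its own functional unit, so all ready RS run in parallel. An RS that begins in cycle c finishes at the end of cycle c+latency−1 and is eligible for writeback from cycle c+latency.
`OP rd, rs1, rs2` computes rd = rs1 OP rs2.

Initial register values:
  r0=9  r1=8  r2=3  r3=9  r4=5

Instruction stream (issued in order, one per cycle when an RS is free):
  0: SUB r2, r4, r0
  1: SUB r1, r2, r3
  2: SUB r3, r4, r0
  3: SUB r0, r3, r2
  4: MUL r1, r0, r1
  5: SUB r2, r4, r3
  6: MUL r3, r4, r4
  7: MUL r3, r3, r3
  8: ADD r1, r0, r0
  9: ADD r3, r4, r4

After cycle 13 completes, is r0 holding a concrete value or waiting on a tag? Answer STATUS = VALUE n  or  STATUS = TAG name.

  c1: issue SUB r2<-Add1  regs: r0:9,r1:8,r2:Add1,r3:9,r4:5
  c2: issue SUB r1<-Add2  regs: r0:9,r1:Add2,r2:Add1,r3:9,r4:5
  c3: CDB Add1=-4; issue SUB r3<-Add1  regs: r0:9,r1:Add2,r2:-4,r3:Add1,r4:5
  c4: issue SUB r0<-Add3  regs: r0:Add3,r1:Add2,r2:-4,r3:Add1,r4:5
  c5: CDB Add1=-4; issue MUL r1<-Mul1  regs: r0:Add3,r1:Mul1,r2:-4,r3:-4,r4:5
  c6: CDB Add2=-13; issue SUB r2<-Add1  regs: r0:Add3,r1:Mul1,r2:Add1,r3:-4,r4:5
  c7: CDB Add3=0; issue MUL r3<-Mul2  regs: r0:0,r1:Mul1,r2:Add1,r3:Mul2,r4:5
  c8: CDB Add1=9; stall  regs: r0:0,r1:Mul1,r2:9,r3:Mul2,r4:5
  c9: stall  regs: r0:0,r1:Mul1,r2:9,r3:Mul2,r4:5
  c10: stall  regs: r0:0,r1:Mul1,r2:9,r3:Mul2,r4:5
  c11: CDB Mul1=0; issue MUL r3<-Mul1  regs: r0:0,r1:0,r2:9,r3:Mul1,r4:5
  c12: CDB Mul2=25; issue ADD r1<-Add1  regs: r0:0,r1:Add1,r2:9,r3:Mul1,r4:5
  c13: issue ADD r3<-Add2  regs: r0:0,r1:Add1,r2:9,r3:Add2,r4:5

STATUS = VALUE 0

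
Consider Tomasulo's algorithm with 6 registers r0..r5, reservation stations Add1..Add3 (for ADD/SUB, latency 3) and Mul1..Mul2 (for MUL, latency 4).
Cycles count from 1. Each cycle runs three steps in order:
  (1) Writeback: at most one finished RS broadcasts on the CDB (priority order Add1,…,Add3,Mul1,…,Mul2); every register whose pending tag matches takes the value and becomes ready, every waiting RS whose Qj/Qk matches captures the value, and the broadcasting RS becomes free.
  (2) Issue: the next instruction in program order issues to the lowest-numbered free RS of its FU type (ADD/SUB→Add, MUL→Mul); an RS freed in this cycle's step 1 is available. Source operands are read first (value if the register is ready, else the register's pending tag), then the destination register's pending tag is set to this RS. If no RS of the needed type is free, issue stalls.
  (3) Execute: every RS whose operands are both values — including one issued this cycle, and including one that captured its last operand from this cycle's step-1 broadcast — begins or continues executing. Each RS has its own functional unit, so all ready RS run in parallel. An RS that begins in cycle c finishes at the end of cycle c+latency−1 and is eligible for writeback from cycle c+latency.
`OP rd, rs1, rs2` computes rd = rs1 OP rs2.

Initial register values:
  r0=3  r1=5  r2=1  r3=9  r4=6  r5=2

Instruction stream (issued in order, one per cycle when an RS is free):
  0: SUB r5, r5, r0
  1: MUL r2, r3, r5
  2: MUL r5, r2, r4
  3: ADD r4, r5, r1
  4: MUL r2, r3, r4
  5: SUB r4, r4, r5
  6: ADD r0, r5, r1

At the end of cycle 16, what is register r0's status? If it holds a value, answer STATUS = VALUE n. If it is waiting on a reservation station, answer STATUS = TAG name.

STATUS = VALUE -49

  c1: issue SUB r5<-Add1  regs: r0:3,r1:5,r2:1,r3:9,r4:6,r5:Add1
  c2: issue MUL r2<-Mul1  regs: r0:3,r1:5,r2:Mul1,r3:9,r4:6,r5:Add1
  c3: issue MUL r5<-Mul2  regs: r0:3,r1:5,r2:Mul1,r3:9,r4:6,r5:Mul2
  c4: CDB Add1=-1; issue ADD r4<-Add1  regs: r0:3,r1:5,r2:Mul1,r3:9,r4:Add1,r5:Mul2
  c5: stall  regs: r0:3,r1:5,r2:Mul1,r3:9,r4:Add1,r5:Mul2
  c6: stall  regs: r0:3,r1:5,r2:Mul1,r3:9,r4:Add1,r5:Mul2
  c7: stall  regs: r0:3,r1:5,r2:Mul1,r3:9,r4:Add1,r5:Mul2
  c8: CDB Mul1=-9; issue MUL r2<-Mul1  regs: r0:3,r1:5,r2:Mul1,r3:9,r4:Add1,r5:Mul2
  c9: issue SUB r4<-Add2  regs: r0:3,r1:5,r2:Mul1,r3:9,r4:Add2,r5:Mul2
  c10: issue ADD r0<-Add3  regs: r0:Add3,r1:5,r2:Mul1,r3:9,r4:Add2,r5:Mul2
  c11: -  regs: r0:Add3,r1:5,r2:Mul1,r3:9,r4:Add2,r5:Mul2
  c12: CDB Mul2=-54  regs: r0:Add3,r1:5,r2:Mul1,r3:9,r4:Add2,r5:-54
  c13: -  regs: r0:Add3,r1:5,r2:Mul1,r3:9,r4:Add2,r5:-54
  c14: -  regs: r0:Add3,r1:5,r2:Mul1,r3:9,r4:Add2,r5:-54
  c15: CDB Add1=-49  regs: r0:Add3,r1:5,r2:Mul1,r3:9,r4:Add2,r5:-54
  c16: CDB Add3=-49  regs: r0:-49,r1:5,r2:Mul1,r3:9,r4:Add2,r5:-54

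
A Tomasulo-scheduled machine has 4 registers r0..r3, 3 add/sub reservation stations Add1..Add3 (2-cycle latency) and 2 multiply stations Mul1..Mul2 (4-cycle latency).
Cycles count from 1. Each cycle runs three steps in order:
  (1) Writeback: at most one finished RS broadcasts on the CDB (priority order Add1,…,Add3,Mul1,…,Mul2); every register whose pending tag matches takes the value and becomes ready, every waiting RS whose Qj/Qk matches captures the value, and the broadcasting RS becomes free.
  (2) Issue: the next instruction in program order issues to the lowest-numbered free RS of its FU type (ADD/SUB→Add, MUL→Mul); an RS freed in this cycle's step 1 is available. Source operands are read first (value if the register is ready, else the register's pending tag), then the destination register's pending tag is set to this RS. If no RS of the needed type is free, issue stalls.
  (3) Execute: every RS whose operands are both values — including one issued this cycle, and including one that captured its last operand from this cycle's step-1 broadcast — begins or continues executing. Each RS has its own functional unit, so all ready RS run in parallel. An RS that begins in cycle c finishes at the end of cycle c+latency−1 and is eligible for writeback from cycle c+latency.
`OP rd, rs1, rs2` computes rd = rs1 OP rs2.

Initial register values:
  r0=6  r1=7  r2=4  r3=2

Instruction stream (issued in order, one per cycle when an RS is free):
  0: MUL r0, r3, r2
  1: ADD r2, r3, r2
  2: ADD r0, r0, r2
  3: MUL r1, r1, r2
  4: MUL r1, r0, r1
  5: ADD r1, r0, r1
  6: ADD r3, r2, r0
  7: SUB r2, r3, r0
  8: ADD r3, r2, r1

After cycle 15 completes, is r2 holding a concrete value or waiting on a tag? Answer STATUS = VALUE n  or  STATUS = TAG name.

STATUS = VALUE 6

  c1: issue MUL r0<-Mul1  regs: r0:Mul1,r1:7,r2:4,r3:2
  c2: issue ADD r2<-Add1  regs: r0:Mul1,r1:7,r2:Add1,r3:2
  c3: issue ADD r0<-Add2  regs: r0:Add2,r1:7,r2:Add1,r3:2
  c4: CDB Add1=6; issue MUL r1<-Mul2  regs: r0:Add2,r1:Mul2,r2:6,r3:2
  c5: CDB Mul1=8; issue MUL r1<-Mul1  regs: r0:Add2,r1:Mul1,r2:6,r3:2
  c6: issue ADD r1<-Add1  regs: r0:Add2,r1:Add1,r2:6,r3:2
  c7: CDB Add2=14; issue ADD r3<-Add2  regs: r0:14,r1:Add1,r2:6,r3:Add2
  c8: CDB Mul2=42; issue SUB r2<-Add3  regs: r0:14,r1:Add1,r2:Add3,r3:Add2
  c9: CDB Add2=20; issue ADD r3<-Add2  regs: r0:14,r1:Add1,r2:Add3,r3:Add2
  c10: -  regs: r0:14,r1:Add1,r2:Add3,r3:Add2
  c11: CDB Add3=6  regs: r0:14,r1:Add1,r2:6,r3:Add2
  c12: CDB Mul1=588  regs: r0:14,r1:Add1,r2:6,r3:Add2
  c13: -  regs: r0:14,r1:Add1,r2:6,r3:Add2
  c14: CDB Add1=602  regs: r0:14,r1:602,r2:6,r3:Add2
  c15: -  regs: r0:14,r1:602,r2:6,r3:Add2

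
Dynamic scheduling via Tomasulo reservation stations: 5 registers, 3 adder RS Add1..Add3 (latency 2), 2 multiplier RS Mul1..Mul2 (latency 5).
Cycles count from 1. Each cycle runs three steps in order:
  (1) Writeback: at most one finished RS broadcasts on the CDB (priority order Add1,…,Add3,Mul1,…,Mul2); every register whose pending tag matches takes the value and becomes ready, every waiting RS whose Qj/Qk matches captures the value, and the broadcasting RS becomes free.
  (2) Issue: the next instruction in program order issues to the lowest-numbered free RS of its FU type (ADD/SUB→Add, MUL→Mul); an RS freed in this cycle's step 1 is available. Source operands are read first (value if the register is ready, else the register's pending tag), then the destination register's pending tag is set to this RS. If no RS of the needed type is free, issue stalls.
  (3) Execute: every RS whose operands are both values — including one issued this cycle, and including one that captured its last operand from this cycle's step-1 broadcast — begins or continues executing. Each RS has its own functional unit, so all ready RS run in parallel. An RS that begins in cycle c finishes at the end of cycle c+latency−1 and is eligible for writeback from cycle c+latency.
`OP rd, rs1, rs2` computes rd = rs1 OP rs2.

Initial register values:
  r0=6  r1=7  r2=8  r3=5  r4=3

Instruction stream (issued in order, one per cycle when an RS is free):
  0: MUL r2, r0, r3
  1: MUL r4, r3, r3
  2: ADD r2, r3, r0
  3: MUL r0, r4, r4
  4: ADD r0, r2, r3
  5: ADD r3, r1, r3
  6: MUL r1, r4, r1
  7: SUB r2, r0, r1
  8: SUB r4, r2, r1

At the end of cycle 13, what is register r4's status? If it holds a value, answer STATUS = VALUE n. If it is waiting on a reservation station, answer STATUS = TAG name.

  c1: issue MUL r2<-Mul1  regs: r0:6,r1:7,r2:Mul1,r3:5,r4:3
  c2: issue MUL r4<-Mul2  regs: r0:6,r1:7,r2:Mul1,r3:5,r4:Mul2
  c3: issue ADD r2<-Add1  regs: r0:6,r1:7,r2:Add1,r3:5,r4:Mul2
  c4: stall  regs: r0:6,r1:7,r2:Add1,r3:5,r4:Mul2
  c5: CDB Add1=11; stall  regs: r0:6,r1:7,r2:11,r3:5,r4:Mul2
  c6: CDB Mul1=30; issue MUL r0<-Mul1  regs: r0:Mul1,r1:7,r2:11,r3:5,r4:Mul2
  c7: CDB Mul2=25; issue ADD r0<-Add1  regs: r0:Add1,r1:7,r2:11,r3:5,r4:25
  c8: issue ADD r3<-Add2  regs: r0:Add1,r1:7,r2:11,r3:Add2,r4:25
  c9: CDB Add1=16; issue MUL r1<-Mul2  regs: r0:16,r1:Mul2,r2:11,r3:Add2,r4:25
  c10: CDB Add2=12; issue SUB r2<-Add1  regs: r0:16,r1:Mul2,r2:Add1,r3:12,r4:25
  c11: issue SUB r4<-Add2  regs: r0:16,r1:Mul2,r2:Add1,r3:12,r4:Add2
  c12: CDB Mul1=625  regs: r0:16,r1:Mul2,r2:Add1,r3:12,r4:Add2
  c13: -  regs: r0:16,r1:Mul2,r2:Add1,r3:12,r4:Add2

STATUS = TAG Add2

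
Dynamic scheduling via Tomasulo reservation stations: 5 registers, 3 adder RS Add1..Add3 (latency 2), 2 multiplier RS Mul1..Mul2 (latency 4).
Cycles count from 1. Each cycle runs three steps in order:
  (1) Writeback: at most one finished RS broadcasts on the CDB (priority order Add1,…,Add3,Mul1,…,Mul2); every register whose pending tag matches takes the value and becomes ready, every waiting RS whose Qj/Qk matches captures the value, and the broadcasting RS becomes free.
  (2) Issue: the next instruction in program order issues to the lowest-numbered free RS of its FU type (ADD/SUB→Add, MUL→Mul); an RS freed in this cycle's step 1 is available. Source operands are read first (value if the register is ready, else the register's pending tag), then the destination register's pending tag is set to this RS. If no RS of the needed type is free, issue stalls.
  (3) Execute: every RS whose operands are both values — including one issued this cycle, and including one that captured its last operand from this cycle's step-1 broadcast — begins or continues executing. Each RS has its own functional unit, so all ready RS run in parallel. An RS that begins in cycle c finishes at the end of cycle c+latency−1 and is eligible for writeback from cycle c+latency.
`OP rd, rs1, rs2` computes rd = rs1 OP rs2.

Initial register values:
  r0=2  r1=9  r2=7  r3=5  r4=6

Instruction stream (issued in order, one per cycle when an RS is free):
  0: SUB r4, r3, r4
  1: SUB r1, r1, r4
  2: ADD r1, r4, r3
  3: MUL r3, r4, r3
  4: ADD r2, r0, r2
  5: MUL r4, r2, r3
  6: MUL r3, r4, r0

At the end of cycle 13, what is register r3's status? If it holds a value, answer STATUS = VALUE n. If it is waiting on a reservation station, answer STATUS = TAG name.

cycle 1: issue SUB r4<-Add1 // r0:2,r1:9,r2:7,r3:5,r4:Add1
cycle 2: issue SUB r1<-Add2 // r0:2,r1:Add2,r2:7,r3:5,r4:Add1
cycle 3: CDB Add1=-1; issue ADD r1<-Add1 // r0:2,r1:Add1,r2:7,r3:5,r4:-1
cycle 4: issue MUL r3<-Mul1 // r0:2,r1:Add1,r2:7,r3:Mul1,r4:-1
cycle 5: CDB Add1=4; issue ADD r2<-Add1 // r0:2,r1:4,r2:Add1,r3:Mul1,r4:-1
cycle 6: CDB Add2=10; issue MUL r4<-Mul2 // r0:2,r1:4,r2:Add1,r3:Mul1,r4:Mul2
cycle 7: CDB Add1=9; stall // r0:2,r1:4,r2:9,r3:Mul1,r4:Mul2
cycle 8: CDB Mul1=-5; issue MUL r3<-Mul1 // r0:2,r1:4,r2:9,r3:Mul1,r4:Mul2
cycle 9: - // r0:2,r1:4,r2:9,r3:Mul1,r4:Mul2
cycle 10: - // r0:2,r1:4,r2:9,r3:Mul1,r4:Mul2
cycle 11: - // r0:2,r1:4,r2:9,r3:Mul1,r4:Mul2
cycle 12: CDB Mul2=-45 // r0:2,r1:4,r2:9,r3:Mul1,r4:-45
cycle 13: - // r0:2,r1:4,r2:9,r3:Mul1,r4:-45

STATUS = TAG Mul1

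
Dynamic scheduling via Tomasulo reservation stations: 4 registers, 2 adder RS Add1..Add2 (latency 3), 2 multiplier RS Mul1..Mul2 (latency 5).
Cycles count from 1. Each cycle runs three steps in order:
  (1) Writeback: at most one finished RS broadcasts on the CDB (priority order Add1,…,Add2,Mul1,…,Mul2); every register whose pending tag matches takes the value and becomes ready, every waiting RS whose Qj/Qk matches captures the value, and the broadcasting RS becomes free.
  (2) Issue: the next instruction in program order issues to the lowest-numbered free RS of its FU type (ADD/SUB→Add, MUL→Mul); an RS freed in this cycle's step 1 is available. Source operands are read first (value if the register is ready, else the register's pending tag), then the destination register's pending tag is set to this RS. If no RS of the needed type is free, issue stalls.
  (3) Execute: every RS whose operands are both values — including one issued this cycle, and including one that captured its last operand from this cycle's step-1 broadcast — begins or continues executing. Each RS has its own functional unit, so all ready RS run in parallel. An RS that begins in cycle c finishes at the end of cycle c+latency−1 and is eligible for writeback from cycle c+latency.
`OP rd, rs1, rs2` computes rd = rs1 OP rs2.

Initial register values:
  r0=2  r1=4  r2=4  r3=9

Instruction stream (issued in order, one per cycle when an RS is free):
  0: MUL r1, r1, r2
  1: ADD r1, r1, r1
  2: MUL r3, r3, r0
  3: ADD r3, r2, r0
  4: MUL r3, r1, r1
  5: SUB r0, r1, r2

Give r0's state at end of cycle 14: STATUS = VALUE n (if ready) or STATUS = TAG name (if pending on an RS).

  c1: issue MUL r1<-Mul1  regs: r0:2,r1:Mul1,r2:4,r3:9
  c2: issue ADD r1<-Add1  regs: r0:2,r1:Add1,r2:4,r3:9
  c3: issue MUL r3<-Mul2  regs: r0:2,r1:Add1,r2:4,r3:Mul2
  c4: issue ADD r3<-Add2  regs: r0:2,r1:Add1,r2:4,r3:Add2
  c5: stall  regs: r0:2,r1:Add1,r2:4,r3:Add2
  c6: CDB Mul1=16; issue MUL r3<-Mul1  regs: r0:2,r1:Add1,r2:4,r3:Mul1
  c7: CDB Add2=6; issue SUB r0<-Add2  regs: r0:Add2,r1:Add1,r2:4,r3:Mul1
  c8: CDB Mul2=18  regs: r0:Add2,r1:Add1,r2:4,r3:Mul1
  c9: CDB Add1=32  regs: r0:Add2,r1:32,r2:4,r3:Mul1
  c10: -  regs: r0:Add2,r1:32,r2:4,r3:Mul1
  c11: -  regs: r0:Add2,r1:32,r2:4,r3:Mul1
  c12: CDB Add2=28  regs: r0:28,r1:32,r2:4,r3:Mul1
  c13: -  regs: r0:28,r1:32,r2:4,r3:Mul1
  c14: CDB Mul1=1024  regs: r0:28,r1:32,r2:4,r3:1024

STATUS = VALUE 28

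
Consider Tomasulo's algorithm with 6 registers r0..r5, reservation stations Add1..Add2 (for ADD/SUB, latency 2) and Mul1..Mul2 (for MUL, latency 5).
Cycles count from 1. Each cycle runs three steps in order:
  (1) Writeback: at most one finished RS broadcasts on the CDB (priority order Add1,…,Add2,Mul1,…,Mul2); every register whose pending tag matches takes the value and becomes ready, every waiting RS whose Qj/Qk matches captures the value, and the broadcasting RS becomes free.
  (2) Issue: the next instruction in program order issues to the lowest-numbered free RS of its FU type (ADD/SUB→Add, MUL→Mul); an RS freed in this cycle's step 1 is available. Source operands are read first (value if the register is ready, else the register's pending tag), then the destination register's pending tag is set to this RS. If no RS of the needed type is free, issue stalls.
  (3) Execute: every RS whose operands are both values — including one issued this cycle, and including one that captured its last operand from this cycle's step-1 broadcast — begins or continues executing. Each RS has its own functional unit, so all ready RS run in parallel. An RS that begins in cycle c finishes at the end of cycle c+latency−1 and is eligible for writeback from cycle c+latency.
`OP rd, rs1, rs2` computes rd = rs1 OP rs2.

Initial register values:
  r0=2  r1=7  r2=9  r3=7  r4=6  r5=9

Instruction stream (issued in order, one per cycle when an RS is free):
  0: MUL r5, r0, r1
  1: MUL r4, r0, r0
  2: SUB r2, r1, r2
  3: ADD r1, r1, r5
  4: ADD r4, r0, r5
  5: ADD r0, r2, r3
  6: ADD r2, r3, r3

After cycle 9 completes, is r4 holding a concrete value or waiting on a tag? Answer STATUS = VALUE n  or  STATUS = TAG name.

  c1: issue MUL r5<-Mul1  regs: r0:2,r1:7,r2:9,r3:7,r4:6,r5:Mul1
  c2: issue MUL r4<-Mul2  regs: r0:2,r1:7,r2:9,r3:7,r4:Mul2,r5:Mul1
  c3: issue SUB r2<-Add1  regs: r0:2,r1:7,r2:Add1,r3:7,r4:Mul2,r5:Mul1
  c4: issue ADD r1<-Add2  regs: r0:2,r1:Add2,r2:Add1,r3:7,r4:Mul2,r5:Mul1
  c5: CDB Add1=-2; issue ADD r4<-Add1  regs: r0:2,r1:Add2,r2:-2,r3:7,r4:Add1,r5:Mul1
  c6: CDB Mul1=14; stall  regs: r0:2,r1:Add2,r2:-2,r3:7,r4:Add1,r5:14
  c7: CDB Mul2=4; stall  regs: r0:2,r1:Add2,r2:-2,r3:7,r4:Add1,r5:14
  c8: CDB Add1=16; issue ADD r0<-Add1  regs: r0:Add1,r1:Add2,r2:-2,r3:7,r4:16,r5:14
  c9: CDB Add2=21; issue ADD r2<-Add2  regs: r0:Add1,r1:21,r2:Add2,r3:7,r4:16,r5:14

STATUS = VALUE 16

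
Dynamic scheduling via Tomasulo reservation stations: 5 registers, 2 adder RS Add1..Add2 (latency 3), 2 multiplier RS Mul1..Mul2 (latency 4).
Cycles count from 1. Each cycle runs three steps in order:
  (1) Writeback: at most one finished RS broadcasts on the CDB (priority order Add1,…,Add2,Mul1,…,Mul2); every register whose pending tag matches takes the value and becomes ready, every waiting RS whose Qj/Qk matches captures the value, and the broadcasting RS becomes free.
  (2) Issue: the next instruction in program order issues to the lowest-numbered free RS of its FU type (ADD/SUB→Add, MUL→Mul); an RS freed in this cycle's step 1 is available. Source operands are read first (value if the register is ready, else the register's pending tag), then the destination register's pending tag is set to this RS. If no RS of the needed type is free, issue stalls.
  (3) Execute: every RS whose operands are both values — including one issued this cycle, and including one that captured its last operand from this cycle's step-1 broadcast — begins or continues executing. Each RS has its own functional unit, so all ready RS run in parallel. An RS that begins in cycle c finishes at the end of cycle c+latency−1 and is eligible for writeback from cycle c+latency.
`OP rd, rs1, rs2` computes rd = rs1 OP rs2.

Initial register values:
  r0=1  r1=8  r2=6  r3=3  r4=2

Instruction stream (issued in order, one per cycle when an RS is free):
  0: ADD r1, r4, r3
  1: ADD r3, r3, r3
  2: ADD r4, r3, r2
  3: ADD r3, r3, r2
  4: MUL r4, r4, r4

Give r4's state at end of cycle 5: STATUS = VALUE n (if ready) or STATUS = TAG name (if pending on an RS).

STATUS = TAG Add1

  c1: issue ADD r1<-Add1  regs: r0:1,r1:Add1,r2:6,r3:3,r4:2
  c2: issue ADD r3<-Add2  regs: r0:1,r1:Add1,r2:6,r3:Add2,r4:2
  c3: stall  regs: r0:1,r1:Add1,r2:6,r3:Add2,r4:2
  c4: CDB Add1=5; issue ADD r4<-Add1  regs: r0:1,r1:5,r2:6,r3:Add2,r4:Add1
  c5: CDB Add2=6; issue ADD r3<-Add2  regs: r0:1,r1:5,r2:6,r3:Add2,r4:Add1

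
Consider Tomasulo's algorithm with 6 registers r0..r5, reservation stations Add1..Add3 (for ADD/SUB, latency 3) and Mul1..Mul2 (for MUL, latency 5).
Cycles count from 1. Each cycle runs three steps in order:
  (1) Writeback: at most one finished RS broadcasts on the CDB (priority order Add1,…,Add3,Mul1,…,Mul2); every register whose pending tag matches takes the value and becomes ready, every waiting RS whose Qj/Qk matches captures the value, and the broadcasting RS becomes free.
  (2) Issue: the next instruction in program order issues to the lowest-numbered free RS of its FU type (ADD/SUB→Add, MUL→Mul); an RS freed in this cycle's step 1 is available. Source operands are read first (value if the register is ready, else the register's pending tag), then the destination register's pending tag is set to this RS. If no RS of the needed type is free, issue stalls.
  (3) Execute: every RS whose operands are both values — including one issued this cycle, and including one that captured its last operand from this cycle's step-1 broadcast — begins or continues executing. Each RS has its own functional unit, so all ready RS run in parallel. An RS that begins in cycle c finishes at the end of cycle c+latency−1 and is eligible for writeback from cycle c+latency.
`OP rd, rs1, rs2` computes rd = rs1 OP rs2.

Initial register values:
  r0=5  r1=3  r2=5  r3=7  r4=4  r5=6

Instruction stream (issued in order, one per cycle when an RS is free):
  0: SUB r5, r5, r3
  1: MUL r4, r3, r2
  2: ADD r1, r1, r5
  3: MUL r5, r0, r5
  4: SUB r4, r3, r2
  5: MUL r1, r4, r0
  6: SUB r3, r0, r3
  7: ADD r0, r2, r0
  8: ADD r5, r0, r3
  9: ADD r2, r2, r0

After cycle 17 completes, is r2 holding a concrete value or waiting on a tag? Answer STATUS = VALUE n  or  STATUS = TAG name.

STATUS = VALUE 15

  c1: issue SUB r5<-Add1  regs: r0:5,r1:3,r2:5,r3:7,r4:4,r5:Add1
  c2: issue MUL r4<-Mul1  regs: r0:5,r1:3,r2:5,r3:7,r4:Mul1,r5:Add1
  c3: issue ADD r1<-Add2  regs: r0:5,r1:Add2,r2:5,r3:7,r4:Mul1,r5:Add1
  c4: CDB Add1=-1; issue MUL r5<-Mul2  regs: r0:5,r1:Add2,r2:5,r3:7,r4:Mul1,r5:Mul2
  c5: issue SUB r4<-Add1  regs: r0:5,r1:Add2,r2:5,r3:7,r4:Add1,r5:Mul2
  c6: stall  regs: r0:5,r1:Add2,r2:5,r3:7,r4:Add1,r5:Mul2
  c7: CDB Add2=2; stall  regs: r0:5,r1:2,r2:5,r3:7,r4:Add1,r5:Mul2
  c8: CDB Add1=2; stall  regs: r0:5,r1:2,r2:5,r3:7,r4:2,r5:Mul2
  c9: CDB Mul1=35; issue MUL r1<-Mul1  regs: r0:5,r1:Mul1,r2:5,r3:7,r4:2,r5:Mul2
  c10: CDB Mul2=-5; issue SUB r3<-Add1  regs: r0:5,r1:Mul1,r2:5,r3:Add1,r4:2,r5:-5
  c11: issue ADD r0<-Add2  regs: r0:Add2,r1:Mul1,r2:5,r3:Add1,r4:2,r5:-5
  c12: issue ADD r5<-Add3  regs: r0:Add2,r1:Mul1,r2:5,r3:Add1,r4:2,r5:Add3
  c13: CDB Add1=-2; issue ADD r2<-Add1  regs: r0:Add2,r1:Mul1,r2:Add1,r3:-2,r4:2,r5:Add3
  c14: CDB Add2=10  regs: r0:10,r1:Mul1,r2:Add1,r3:-2,r4:2,r5:Add3
  c15: CDB Mul1=10  regs: r0:10,r1:10,r2:Add1,r3:-2,r4:2,r5:Add3
  c16: -  regs: r0:10,r1:10,r2:Add1,r3:-2,r4:2,r5:Add3
  c17: CDB Add1=15  regs: r0:10,r1:10,r2:15,r3:-2,r4:2,r5:Add3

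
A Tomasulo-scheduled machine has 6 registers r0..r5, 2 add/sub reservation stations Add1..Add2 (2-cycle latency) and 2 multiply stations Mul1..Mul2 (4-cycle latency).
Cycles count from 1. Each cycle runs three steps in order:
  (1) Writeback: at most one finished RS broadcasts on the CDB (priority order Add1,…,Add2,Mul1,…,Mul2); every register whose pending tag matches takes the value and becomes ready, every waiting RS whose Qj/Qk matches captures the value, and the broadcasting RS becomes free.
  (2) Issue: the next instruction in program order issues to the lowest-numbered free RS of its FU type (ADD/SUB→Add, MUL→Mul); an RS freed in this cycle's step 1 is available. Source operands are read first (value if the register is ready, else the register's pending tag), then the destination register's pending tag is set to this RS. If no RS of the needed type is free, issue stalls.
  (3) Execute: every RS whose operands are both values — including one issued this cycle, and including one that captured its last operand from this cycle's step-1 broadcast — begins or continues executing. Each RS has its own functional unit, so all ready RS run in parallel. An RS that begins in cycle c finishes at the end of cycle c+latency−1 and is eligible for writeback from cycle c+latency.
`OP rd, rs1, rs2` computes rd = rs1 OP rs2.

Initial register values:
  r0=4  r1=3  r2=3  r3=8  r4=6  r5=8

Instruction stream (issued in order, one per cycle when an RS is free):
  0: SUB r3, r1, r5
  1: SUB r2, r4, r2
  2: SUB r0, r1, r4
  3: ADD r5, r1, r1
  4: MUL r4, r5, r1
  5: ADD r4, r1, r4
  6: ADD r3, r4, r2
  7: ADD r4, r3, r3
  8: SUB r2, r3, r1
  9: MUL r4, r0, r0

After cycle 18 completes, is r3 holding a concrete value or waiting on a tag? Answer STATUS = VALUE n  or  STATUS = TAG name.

STATUS = VALUE 24

  c1: issue SUB r3<-Add1  regs: r0:4,r1:3,r2:3,r3:Add1,r4:6,r5:8
  c2: issue SUB r2<-Add2  regs: r0:4,r1:3,r2:Add2,r3:Add1,r4:6,r5:8
  c3: CDB Add1=-5; issue SUB r0<-Add1  regs: r0:Add1,r1:3,r2:Add2,r3:-5,r4:6,r5:8
  c4: CDB Add2=3; issue ADD r5<-Add2  regs: r0:Add1,r1:3,r2:3,r3:-5,r4:6,r5:Add2
  c5: CDB Add1=-3; issue MUL r4<-Mul1  regs: r0:-3,r1:3,r2:3,r3:-5,r4:Mul1,r5:Add2
  c6: CDB Add2=6; issue ADD r4<-Add1  regs: r0:-3,r1:3,r2:3,r3:-5,r4:Add1,r5:6
  c7: issue ADD r3<-Add2  regs: r0:-3,r1:3,r2:3,r3:Add2,r4:Add1,r5:6
  c8: stall  regs: r0:-3,r1:3,r2:3,r3:Add2,r4:Add1,r5:6
  c9: stall  regs: r0:-3,r1:3,r2:3,r3:Add2,r4:Add1,r5:6
  c10: CDB Mul1=18; stall  regs: r0:-3,r1:3,r2:3,r3:Add2,r4:Add1,r5:6
  c11: stall  regs: r0:-3,r1:3,r2:3,r3:Add2,r4:Add1,r5:6
  c12: CDB Add1=21; issue ADD r4<-Add1  regs: r0:-3,r1:3,r2:3,r3:Add2,r4:Add1,r5:6
  c13: stall  regs: r0:-3,r1:3,r2:3,r3:Add2,r4:Add1,r5:6
  c14: CDB Add2=24; issue SUB r2<-Add2  regs: r0:-3,r1:3,r2:Add2,r3:24,r4:Add1,r5:6
  c15: issue MUL r4<-Mul1  regs: r0:-3,r1:3,r2:Add2,r3:24,r4:Mul1,r5:6
  c16: CDB Add1=48  regs: r0:-3,r1:3,r2:Add2,r3:24,r4:Mul1,r5:6
  c17: CDB Add2=21  regs: r0:-3,r1:3,r2:21,r3:24,r4:Mul1,r5:6
  c18: -  regs: r0:-3,r1:3,r2:21,r3:24,r4:Mul1,r5:6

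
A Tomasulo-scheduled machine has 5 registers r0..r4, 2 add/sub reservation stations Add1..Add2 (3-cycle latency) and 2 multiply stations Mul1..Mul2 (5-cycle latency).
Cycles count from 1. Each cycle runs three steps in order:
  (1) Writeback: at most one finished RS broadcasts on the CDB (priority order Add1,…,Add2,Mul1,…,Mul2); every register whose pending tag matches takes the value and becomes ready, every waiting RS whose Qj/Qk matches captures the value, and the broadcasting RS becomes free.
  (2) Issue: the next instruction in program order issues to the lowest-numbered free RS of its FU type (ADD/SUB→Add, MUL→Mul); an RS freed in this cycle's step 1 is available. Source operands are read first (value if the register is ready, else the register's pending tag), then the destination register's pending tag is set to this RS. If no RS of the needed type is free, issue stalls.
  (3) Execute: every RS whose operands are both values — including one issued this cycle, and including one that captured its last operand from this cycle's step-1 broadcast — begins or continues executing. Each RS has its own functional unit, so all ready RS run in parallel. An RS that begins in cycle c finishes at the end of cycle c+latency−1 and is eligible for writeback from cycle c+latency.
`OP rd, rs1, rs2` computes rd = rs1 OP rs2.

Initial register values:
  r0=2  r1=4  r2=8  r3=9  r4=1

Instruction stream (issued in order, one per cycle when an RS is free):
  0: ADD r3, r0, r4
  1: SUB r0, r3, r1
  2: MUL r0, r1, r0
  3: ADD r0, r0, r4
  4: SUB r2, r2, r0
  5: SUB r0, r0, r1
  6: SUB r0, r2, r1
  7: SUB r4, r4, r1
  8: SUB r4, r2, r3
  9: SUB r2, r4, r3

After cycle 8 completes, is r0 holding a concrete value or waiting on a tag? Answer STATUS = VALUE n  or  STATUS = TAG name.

STATUS = TAG Add1

  c1: issue ADD r3<-Add1  regs: r0:2,r1:4,r2:8,r3:Add1,r4:1
  c2: issue SUB r0<-Add2  regs: r0:Add2,r1:4,r2:8,r3:Add1,r4:1
  c3: issue MUL r0<-Mul1  regs: r0:Mul1,r1:4,r2:8,r3:Add1,r4:1
  c4: CDB Add1=3; issue ADD r0<-Add1  regs: r0:Add1,r1:4,r2:8,r3:3,r4:1
  c5: stall  regs: r0:Add1,r1:4,r2:8,r3:3,r4:1
  c6: stall  regs: r0:Add1,r1:4,r2:8,r3:3,r4:1
  c7: CDB Add2=-1; issue SUB r2<-Add2  regs: r0:Add1,r1:4,r2:Add2,r3:3,r4:1
  c8: stall  regs: r0:Add1,r1:4,r2:Add2,r3:3,r4:1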